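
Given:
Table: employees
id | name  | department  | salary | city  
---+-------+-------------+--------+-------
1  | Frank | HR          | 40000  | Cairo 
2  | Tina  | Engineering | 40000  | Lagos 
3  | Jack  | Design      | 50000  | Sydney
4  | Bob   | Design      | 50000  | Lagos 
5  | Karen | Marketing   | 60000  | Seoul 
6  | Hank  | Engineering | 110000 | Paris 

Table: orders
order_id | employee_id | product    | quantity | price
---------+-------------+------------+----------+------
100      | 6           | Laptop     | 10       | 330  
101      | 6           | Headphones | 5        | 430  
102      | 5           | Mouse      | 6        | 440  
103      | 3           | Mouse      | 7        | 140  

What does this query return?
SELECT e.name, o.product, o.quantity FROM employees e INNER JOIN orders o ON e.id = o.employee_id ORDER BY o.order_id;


Joining employees.id = orders.employee_id:
  employee Hank (id=6) -> order Laptop
  employee Hank (id=6) -> order Headphones
  employee Karen (id=5) -> order Mouse
  employee Jack (id=3) -> order Mouse


4 rows:
Hank, Laptop, 10
Hank, Headphones, 5
Karen, Mouse, 6
Jack, Mouse, 7


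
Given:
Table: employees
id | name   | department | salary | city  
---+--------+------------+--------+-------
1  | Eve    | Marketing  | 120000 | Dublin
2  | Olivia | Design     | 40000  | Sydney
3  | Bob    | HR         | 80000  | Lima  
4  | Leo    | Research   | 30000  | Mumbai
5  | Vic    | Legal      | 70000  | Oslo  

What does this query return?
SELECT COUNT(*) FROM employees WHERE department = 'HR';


Counting rows where department = 'HR'
  Bob -> MATCH


1


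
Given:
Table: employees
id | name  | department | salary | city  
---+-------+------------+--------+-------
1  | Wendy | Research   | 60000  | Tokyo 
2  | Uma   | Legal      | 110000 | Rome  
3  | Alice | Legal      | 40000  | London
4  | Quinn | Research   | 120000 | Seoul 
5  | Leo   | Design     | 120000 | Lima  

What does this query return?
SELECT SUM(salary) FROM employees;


SUM(salary) = 60000 + 110000 + 40000 + 120000 + 120000 = 450000

450000


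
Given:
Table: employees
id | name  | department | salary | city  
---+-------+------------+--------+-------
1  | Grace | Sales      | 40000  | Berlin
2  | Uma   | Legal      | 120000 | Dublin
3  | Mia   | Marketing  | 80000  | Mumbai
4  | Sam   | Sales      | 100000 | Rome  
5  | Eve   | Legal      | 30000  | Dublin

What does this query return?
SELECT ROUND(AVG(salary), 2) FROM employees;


SUM(salary) = 370000
COUNT = 5
ROUND(AVG, 2) = ROUND(370000 / 5, 2) = 74000.0

74000.0


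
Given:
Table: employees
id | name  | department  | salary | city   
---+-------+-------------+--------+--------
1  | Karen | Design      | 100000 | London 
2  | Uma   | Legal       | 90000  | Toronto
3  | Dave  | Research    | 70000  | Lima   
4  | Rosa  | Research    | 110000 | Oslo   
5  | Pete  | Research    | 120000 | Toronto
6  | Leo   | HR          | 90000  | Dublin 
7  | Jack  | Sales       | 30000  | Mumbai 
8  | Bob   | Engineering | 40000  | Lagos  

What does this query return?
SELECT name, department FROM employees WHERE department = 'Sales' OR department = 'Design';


Filtering: department = 'Sales' OR 'Design'
Matching: 2 rows

2 rows:
Karen, Design
Jack, Sales


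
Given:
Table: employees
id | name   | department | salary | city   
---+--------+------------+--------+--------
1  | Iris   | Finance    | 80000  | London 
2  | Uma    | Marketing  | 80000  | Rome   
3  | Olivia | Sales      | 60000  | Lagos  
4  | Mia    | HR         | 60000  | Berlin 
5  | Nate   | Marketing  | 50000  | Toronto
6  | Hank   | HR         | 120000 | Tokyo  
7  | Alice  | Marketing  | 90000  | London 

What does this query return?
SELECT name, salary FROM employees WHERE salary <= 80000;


Filtering: salary <= 80000
Matching: 5 rows

5 rows:
Iris, 80000
Uma, 80000
Olivia, 60000
Mia, 60000
Nate, 50000


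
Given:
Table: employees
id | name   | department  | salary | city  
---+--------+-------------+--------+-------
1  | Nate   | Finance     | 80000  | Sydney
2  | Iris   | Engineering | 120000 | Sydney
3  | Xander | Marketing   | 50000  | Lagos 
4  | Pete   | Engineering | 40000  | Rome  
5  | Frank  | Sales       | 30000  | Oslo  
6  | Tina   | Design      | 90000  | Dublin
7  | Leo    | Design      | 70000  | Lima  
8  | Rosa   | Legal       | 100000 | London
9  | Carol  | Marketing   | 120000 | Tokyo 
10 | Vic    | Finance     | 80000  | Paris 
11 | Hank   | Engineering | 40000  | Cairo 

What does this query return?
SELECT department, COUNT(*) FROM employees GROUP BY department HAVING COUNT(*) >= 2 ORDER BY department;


Groups with count >= 2:
  Design: 2 -> PASS
  Engineering: 3 -> PASS
  Finance: 2 -> PASS
  Marketing: 2 -> PASS
  Legal: 1 -> filtered out
  Sales: 1 -> filtered out


4 groups:
Design, 2
Engineering, 3
Finance, 2
Marketing, 2


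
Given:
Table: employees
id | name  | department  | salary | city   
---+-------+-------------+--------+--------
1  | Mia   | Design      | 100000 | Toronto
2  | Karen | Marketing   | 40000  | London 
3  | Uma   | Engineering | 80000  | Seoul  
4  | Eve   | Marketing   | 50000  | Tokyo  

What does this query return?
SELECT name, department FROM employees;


Projecting columns: name, department

4 rows:
Mia, Design
Karen, Marketing
Uma, Engineering
Eve, Marketing


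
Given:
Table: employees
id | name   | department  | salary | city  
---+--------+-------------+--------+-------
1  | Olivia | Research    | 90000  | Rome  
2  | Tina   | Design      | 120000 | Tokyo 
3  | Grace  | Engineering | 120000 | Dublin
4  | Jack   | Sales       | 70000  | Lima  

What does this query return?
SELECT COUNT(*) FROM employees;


COUNT(*) counts all rows

4


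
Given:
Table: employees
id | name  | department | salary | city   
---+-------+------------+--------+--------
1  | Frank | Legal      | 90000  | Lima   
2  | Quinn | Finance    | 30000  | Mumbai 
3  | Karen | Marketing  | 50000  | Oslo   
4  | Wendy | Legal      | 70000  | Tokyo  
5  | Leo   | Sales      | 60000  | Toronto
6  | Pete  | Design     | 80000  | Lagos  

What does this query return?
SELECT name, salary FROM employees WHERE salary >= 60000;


Filtering: salary >= 60000
Matching: 4 rows

4 rows:
Frank, 90000
Wendy, 70000
Leo, 60000
Pete, 80000


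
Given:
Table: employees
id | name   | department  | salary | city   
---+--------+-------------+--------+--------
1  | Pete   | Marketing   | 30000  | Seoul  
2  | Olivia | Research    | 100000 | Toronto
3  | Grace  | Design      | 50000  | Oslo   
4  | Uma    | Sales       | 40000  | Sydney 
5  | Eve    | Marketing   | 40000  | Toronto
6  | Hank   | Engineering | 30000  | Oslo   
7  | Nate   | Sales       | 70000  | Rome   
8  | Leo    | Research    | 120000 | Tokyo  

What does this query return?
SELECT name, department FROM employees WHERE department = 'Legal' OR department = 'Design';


Filtering: department = 'Legal' OR 'Design'
Matching: 1 rows

1 rows:
Grace, Design


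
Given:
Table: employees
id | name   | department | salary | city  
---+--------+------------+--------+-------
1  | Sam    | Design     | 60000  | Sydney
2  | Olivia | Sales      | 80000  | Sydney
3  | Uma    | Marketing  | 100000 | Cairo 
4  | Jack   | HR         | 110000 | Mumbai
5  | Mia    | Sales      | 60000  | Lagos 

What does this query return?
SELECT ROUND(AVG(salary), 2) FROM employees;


SUM(salary) = 410000
COUNT = 5
ROUND(AVG, 2) = ROUND(410000 / 5, 2) = 82000.0

82000.0


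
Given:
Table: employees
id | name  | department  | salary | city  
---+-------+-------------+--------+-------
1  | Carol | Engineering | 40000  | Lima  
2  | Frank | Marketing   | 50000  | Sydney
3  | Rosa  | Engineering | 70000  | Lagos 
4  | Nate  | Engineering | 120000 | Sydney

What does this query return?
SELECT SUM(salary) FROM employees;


SUM(salary) = 40000 + 50000 + 70000 + 120000 = 280000

280000


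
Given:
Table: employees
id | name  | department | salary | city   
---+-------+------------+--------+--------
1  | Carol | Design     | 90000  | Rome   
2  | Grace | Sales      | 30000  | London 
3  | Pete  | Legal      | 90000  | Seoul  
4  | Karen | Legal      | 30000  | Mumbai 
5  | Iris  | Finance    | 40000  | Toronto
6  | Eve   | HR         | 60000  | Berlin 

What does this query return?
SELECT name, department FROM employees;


Projecting columns: name, department

6 rows:
Carol, Design
Grace, Sales
Pete, Legal
Karen, Legal
Iris, Finance
Eve, HR


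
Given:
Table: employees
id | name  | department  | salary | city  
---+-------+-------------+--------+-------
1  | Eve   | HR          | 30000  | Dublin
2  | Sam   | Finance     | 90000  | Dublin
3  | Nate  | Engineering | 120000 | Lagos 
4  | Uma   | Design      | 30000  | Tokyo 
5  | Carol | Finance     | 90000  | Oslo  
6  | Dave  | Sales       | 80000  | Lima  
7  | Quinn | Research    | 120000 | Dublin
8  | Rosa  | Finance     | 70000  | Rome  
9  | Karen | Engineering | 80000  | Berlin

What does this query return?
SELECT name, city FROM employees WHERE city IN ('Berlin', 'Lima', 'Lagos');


Filtering: city IN ('Berlin', 'Lima', 'Lagos')
Matching: 3 rows

3 rows:
Nate, Lagos
Dave, Lima
Karen, Berlin


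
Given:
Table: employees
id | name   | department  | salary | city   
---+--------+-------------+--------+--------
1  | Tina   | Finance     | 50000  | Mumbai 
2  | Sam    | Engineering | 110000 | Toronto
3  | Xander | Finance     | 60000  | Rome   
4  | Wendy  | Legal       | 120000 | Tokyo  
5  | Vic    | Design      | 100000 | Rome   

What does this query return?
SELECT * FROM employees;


SELECT * returns all 5 rows with all columns

5 rows:
1, Tina, Finance, 50000, Mumbai
2, Sam, Engineering, 110000, Toronto
3, Xander, Finance, 60000, Rome
4, Wendy, Legal, 120000, Tokyo
5, Vic, Design, 100000, Rome


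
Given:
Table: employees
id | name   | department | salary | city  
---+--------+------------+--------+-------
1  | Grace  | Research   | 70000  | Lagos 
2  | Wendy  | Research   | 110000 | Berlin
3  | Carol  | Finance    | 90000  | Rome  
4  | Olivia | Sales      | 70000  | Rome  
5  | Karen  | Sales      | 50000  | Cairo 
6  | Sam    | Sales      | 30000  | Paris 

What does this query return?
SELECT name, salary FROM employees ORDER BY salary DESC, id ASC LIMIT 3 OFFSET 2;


Sort by salary DESC (id ASC tiebreak), then skip 2 and take 3
Rows 3 through 5

3 rows:
Grace, 70000
Olivia, 70000
Karen, 50000


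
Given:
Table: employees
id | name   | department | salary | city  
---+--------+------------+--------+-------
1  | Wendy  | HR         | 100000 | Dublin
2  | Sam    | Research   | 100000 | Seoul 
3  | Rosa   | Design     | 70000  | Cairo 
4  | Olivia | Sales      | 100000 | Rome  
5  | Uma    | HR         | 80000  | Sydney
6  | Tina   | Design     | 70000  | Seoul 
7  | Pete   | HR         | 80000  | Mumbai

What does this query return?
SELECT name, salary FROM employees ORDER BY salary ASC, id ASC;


Sorting by salary ASC, then id ASC for ties

7 rows:
Rosa, 70000
Tina, 70000
Uma, 80000
Pete, 80000
Wendy, 100000
Sam, 100000
Olivia, 100000


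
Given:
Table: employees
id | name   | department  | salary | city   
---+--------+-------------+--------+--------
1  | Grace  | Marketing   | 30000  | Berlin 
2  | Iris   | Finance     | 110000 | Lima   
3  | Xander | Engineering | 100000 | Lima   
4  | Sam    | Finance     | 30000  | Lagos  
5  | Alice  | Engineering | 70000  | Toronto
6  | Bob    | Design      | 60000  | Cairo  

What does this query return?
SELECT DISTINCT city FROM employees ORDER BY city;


All 'city' values (row order): Berlin, Lima, Lima, Lagos, Toronto, Cairo
Removing duplicates leaves 5 unique value(s).

5 values:
Berlin
Cairo
Lagos
Lima
Toronto


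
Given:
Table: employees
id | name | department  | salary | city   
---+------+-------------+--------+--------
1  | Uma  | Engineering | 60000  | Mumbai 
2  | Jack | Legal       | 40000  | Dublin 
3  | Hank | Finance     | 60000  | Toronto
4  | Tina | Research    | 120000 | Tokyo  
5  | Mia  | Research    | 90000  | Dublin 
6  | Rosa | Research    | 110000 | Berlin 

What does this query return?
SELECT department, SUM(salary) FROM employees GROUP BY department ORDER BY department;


Summing salary within each department:
  Engineering: 60000 = 60000
  Finance: 60000 = 60000
  Legal: 40000 = 40000
  Research: 120000 + 90000 + 110000 = 320000


4 groups:
Engineering, 60000
Finance, 60000
Legal, 40000
Research, 320000


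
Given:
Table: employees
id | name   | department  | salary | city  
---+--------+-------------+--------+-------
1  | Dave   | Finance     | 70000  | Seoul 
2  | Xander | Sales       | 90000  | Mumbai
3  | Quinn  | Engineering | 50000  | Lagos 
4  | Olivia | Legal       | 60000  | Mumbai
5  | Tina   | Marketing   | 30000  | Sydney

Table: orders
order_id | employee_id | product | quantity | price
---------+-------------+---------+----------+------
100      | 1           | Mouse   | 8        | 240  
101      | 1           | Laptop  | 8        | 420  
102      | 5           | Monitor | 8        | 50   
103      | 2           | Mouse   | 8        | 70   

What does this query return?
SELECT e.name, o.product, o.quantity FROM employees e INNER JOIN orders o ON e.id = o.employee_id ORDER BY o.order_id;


Joining employees.id = orders.employee_id:
  employee Dave (id=1) -> order Mouse
  employee Dave (id=1) -> order Laptop
  employee Tina (id=5) -> order Monitor
  employee Xander (id=2) -> order Mouse


4 rows:
Dave, Mouse, 8
Dave, Laptop, 8
Tina, Monitor, 8
Xander, Mouse, 8


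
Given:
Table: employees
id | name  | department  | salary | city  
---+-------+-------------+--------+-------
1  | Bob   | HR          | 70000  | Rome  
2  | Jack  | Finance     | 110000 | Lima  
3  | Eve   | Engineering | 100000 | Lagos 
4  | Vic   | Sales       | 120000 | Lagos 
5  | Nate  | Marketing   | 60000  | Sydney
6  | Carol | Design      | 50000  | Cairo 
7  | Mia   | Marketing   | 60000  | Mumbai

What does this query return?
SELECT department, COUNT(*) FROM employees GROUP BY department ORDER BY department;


Assigning each row to its department group:
  Bob -> HR
  Jack -> Finance
  Eve -> Engineering
  Vic -> Sales
  Nate -> Marketing
  Carol -> Design
  Mia -> Marketing


6 groups:
Design, 1
Engineering, 1
Finance, 1
HR, 1
Marketing, 2
Sales, 1


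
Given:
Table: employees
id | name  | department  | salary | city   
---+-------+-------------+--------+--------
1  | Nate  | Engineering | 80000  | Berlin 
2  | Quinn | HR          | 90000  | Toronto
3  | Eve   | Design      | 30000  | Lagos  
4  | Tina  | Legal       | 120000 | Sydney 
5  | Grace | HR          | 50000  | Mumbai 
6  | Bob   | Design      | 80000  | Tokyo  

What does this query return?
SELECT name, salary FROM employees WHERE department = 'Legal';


Filtering: department = 'Legal'
Matching rows: 1

1 rows:
Tina, 120000


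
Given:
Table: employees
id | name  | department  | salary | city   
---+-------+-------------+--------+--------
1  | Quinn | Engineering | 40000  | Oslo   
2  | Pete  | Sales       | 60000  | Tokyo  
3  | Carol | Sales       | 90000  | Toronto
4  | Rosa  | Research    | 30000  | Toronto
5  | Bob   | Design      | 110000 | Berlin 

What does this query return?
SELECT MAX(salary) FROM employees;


Salaries: 40000, 60000, 90000, 30000, 110000
MAX = 110000

110000


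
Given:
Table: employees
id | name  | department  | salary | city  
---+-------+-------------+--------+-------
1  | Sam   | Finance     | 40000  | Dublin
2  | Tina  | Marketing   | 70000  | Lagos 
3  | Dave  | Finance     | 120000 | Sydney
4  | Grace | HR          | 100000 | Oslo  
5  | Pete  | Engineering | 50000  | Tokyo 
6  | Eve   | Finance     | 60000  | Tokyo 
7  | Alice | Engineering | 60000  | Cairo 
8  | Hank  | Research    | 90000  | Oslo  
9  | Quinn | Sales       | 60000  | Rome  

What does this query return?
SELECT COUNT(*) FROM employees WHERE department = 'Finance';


Counting rows where department = 'Finance'
  Sam -> MATCH
  Dave -> MATCH
  Eve -> MATCH


3


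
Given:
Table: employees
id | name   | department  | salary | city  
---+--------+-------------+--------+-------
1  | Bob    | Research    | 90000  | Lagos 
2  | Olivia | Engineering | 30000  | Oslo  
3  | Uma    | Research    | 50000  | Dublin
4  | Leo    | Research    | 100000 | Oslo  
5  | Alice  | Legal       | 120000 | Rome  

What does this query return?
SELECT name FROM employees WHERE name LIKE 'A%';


LIKE 'A%' matches names starting with 'A'
Matching: 1

1 rows:
Alice


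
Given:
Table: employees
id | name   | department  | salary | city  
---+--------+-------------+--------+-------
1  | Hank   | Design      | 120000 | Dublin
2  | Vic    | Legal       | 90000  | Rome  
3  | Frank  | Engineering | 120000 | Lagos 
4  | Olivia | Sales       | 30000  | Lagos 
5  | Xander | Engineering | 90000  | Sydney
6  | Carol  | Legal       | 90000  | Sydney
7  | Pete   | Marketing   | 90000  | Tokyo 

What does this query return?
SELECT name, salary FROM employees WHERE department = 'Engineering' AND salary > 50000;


Filtering: department = 'Engineering' AND salary > 50000
Matching: 2 rows

2 rows:
Frank, 120000
Xander, 90000


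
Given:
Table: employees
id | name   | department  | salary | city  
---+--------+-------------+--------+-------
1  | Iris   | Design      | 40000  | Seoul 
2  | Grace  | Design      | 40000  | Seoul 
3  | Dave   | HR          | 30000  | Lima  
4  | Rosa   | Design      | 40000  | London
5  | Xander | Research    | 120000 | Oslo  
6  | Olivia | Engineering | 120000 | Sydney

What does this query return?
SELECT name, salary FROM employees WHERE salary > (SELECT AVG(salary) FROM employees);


Subquery: AVG(salary) = 65000.0
Filtering: salary > 65000.0
  Xander (120000) -> MATCH
  Olivia (120000) -> MATCH


2 rows:
Xander, 120000
Olivia, 120000


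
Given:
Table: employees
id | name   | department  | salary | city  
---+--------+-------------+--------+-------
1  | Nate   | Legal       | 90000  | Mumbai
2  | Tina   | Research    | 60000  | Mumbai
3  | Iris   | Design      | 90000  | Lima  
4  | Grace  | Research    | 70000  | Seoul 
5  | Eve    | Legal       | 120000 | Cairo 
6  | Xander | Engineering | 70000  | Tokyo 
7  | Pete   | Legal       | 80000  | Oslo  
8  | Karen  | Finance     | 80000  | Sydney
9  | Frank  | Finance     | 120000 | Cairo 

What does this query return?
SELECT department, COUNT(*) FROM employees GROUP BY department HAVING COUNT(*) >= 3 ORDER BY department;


Groups with count >= 3:
  Legal: 3 -> PASS
  Design: 1 -> filtered out
  Engineering: 1 -> filtered out
  Finance: 2 -> filtered out
  Research: 2 -> filtered out


1 groups:
Legal, 3


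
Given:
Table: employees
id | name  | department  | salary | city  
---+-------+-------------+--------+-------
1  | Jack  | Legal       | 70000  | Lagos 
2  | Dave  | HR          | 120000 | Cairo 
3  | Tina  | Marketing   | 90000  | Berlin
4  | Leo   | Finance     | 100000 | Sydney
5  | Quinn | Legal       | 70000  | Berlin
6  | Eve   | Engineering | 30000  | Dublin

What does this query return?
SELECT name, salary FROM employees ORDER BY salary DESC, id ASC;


Sorting by salary DESC, then id ASC for ties

6 rows:
Dave, 120000
Leo, 100000
Tina, 90000
Jack, 70000
Quinn, 70000
Eve, 30000


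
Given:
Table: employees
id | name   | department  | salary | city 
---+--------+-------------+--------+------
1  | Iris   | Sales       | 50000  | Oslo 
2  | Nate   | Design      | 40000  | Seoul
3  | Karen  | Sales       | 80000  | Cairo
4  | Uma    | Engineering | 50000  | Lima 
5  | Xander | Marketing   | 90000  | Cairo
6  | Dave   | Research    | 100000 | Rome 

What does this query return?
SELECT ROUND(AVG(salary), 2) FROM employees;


SUM(salary) = 410000
COUNT = 6
ROUND(AVG, 2) = ROUND(410000 / 6, 2) = 68333.33

68333.33


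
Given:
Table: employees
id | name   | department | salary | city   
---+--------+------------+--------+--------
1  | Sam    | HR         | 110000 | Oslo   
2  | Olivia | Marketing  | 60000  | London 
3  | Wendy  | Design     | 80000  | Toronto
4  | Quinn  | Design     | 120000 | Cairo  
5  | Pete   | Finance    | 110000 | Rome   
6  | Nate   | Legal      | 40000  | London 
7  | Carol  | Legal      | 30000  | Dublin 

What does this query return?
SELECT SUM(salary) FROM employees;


SUM(salary) = 110000 + 60000 + 80000 + 120000 + 110000 + 40000 + 30000 = 550000

550000


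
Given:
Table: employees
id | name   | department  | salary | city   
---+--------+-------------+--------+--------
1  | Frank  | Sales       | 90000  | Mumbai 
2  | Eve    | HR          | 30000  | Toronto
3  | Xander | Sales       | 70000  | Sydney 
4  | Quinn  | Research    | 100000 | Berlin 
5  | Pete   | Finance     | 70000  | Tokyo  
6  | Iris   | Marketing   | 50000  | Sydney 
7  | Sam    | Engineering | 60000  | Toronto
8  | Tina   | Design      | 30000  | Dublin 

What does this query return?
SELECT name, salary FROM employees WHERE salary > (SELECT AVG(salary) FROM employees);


Subquery: AVG(salary) = 62500.0
Filtering: salary > 62500.0
  Frank (90000) -> MATCH
  Xander (70000) -> MATCH
  Quinn (100000) -> MATCH
  Pete (70000) -> MATCH


4 rows:
Frank, 90000
Xander, 70000
Quinn, 100000
Pete, 70000


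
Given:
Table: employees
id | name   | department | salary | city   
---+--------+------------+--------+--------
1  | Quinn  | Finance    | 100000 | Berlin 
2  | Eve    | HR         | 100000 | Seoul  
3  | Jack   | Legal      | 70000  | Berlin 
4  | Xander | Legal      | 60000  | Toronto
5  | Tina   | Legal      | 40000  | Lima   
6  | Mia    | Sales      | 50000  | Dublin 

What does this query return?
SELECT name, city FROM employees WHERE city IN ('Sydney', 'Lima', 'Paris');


Filtering: city IN ('Sydney', 'Lima', 'Paris')
Matching: 1 rows

1 rows:
Tina, Lima


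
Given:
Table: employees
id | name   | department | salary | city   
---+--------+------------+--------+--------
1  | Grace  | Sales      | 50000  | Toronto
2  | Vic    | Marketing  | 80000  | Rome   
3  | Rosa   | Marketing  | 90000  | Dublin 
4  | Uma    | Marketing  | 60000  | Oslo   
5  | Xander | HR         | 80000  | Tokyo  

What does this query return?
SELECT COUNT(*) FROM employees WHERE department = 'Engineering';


Counting rows where department = 'Engineering'


0


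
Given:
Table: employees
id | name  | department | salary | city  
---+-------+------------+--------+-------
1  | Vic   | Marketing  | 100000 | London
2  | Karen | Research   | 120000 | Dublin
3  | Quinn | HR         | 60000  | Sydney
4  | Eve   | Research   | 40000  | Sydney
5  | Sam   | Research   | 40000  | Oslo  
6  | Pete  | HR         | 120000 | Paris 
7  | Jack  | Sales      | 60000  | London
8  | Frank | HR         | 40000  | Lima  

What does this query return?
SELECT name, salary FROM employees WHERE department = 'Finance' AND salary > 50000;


Filtering: department = 'Finance' AND salary > 50000
Matching: 0 rows

Empty result set (0 rows)


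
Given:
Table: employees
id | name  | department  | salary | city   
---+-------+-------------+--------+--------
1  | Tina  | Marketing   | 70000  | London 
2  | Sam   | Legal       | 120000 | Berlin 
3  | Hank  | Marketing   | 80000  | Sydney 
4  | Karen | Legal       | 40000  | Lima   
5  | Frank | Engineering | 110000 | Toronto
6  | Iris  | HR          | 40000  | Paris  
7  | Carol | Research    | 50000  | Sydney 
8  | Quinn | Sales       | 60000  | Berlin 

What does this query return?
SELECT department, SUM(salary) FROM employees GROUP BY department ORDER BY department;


Summing salary within each department:
  Engineering: 110000 = 110000
  HR: 40000 = 40000
  Legal: 120000 + 40000 = 160000
  Marketing: 70000 + 80000 = 150000
  Research: 50000 = 50000
  Sales: 60000 = 60000


6 groups:
Engineering, 110000
HR, 40000
Legal, 160000
Marketing, 150000
Research, 50000
Sales, 60000


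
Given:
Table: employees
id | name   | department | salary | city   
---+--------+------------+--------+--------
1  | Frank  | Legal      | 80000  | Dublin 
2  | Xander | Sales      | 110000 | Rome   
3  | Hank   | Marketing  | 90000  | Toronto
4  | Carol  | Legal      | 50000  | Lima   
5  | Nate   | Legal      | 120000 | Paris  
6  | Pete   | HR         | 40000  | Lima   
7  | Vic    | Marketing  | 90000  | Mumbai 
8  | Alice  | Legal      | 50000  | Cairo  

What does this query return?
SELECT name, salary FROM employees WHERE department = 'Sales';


Filtering: department = 'Sales'
Matching rows: 1

1 rows:
Xander, 110000


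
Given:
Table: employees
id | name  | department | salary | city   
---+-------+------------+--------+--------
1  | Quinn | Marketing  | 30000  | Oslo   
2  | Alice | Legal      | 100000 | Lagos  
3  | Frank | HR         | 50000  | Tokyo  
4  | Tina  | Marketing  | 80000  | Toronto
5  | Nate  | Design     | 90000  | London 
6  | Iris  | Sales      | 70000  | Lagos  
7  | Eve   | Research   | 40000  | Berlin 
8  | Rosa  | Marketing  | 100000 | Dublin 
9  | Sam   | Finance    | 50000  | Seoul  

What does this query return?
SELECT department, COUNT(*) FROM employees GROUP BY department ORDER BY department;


Assigning each row to its department group:
  Quinn -> Marketing
  Alice -> Legal
  Frank -> HR
  Tina -> Marketing
  Nate -> Design
  Iris -> Sales
  Eve -> Research
  Rosa -> Marketing
  Sam -> Finance


7 groups:
Design, 1
Finance, 1
HR, 1
Legal, 1
Marketing, 3
Research, 1
Sales, 1


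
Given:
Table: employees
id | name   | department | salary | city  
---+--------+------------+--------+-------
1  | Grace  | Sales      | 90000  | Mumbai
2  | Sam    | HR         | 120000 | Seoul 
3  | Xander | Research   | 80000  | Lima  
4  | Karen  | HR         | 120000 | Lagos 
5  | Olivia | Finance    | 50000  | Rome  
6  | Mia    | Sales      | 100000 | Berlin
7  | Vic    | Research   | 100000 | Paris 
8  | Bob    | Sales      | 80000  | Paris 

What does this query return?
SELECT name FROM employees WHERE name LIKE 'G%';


LIKE 'G%' matches names starting with 'G'
Matching: 1

1 rows:
Grace


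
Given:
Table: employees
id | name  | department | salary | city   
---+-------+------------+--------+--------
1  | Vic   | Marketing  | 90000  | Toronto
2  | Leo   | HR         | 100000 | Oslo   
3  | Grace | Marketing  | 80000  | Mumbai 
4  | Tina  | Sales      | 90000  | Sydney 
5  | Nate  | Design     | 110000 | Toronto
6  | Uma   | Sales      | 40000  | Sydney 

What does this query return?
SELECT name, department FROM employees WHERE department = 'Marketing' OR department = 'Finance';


Filtering: department = 'Marketing' OR 'Finance'
Matching: 2 rows

2 rows:
Vic, Marketing
Grace, Marketing


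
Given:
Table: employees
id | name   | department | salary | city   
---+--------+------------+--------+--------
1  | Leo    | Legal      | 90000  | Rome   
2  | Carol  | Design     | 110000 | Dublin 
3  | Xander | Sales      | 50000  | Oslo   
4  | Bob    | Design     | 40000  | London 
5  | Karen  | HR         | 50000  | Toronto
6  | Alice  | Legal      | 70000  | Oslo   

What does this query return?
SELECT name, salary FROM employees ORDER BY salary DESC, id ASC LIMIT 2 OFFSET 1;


Sort by salary DESC (id ASC tiebreak), then skip 1 and take 2
Rows 2 through 3

2 rows:
Leo, 90000
Alice, 70000


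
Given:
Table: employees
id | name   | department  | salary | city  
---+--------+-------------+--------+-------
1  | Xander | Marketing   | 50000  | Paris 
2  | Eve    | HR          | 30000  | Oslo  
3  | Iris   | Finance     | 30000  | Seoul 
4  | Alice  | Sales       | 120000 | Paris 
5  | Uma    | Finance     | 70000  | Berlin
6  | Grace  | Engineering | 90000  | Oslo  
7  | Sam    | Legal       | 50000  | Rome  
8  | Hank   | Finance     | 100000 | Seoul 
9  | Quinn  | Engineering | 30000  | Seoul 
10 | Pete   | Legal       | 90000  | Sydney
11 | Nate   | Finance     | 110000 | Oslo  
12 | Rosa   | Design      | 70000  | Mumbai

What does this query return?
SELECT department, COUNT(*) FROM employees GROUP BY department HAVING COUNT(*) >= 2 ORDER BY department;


Groups with count >= 2:
  Engineering: 2 -> PASS
  Finance: 4 -> PASS
  Legal: 2 -> PASS
  Design: 1 -> filtered out
  HR: 1 -> filtered out
  Marketing: 1 -> filtered out
  Sales: 1 -> filtered out


3 groups:
Engineering, 2
Finance, 4
Legal, 2


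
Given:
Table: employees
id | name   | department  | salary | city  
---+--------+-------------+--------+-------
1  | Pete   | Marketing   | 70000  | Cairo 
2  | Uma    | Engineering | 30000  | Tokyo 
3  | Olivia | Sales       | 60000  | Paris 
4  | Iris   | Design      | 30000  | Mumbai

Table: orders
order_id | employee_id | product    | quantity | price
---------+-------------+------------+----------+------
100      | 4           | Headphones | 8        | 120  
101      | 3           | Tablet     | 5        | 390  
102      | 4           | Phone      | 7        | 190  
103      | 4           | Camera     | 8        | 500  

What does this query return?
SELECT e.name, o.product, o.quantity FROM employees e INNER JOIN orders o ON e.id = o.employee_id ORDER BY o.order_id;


Joining employees.id = orders.employee_id:
  employee Iris (id=4) -> order Headphones
  employee Olivia (id=3) -> order Tablet
  employee Iris (id=4) -> order Phone
  employee Iris (id=4) -> order Camera


4 rows:
Iris, Headphones, 8
Olivia, Tablet, 5
Iris, Phone, 7
Iris, Camera, 8


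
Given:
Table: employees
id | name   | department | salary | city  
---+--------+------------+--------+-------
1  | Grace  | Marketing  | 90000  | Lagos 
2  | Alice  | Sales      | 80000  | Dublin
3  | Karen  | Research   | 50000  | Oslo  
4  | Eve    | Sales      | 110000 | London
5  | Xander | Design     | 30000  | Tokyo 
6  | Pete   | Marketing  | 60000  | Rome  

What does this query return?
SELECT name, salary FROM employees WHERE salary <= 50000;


Filtering: salary <= 50000
Matching: 2 rows

2 rows:
Karen, 50000
Xander, 30000


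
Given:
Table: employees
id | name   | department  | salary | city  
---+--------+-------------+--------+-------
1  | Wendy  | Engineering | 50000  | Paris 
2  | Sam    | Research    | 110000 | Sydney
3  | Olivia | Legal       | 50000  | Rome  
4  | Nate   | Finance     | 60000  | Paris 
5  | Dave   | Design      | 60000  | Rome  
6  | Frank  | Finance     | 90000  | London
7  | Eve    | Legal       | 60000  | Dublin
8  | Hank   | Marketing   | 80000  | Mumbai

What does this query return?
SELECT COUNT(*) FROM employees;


COUNT(*) counts all rows

8


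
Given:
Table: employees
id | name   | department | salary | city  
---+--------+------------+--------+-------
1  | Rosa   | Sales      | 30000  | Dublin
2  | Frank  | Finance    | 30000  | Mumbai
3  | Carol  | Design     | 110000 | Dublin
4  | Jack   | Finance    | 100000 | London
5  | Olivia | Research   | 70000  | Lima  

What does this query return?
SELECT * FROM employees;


SELECT * returns all 5 rows with all columns

5 rows:
1, Rosa, Sales, 30000, Dublin
2, Frank, Finance, 30000, Mumbai
3, Carol, Design, 110000, Dublin
4, Jack, Finance, 100000, London
5, Olivia, Research, 70000, Lima


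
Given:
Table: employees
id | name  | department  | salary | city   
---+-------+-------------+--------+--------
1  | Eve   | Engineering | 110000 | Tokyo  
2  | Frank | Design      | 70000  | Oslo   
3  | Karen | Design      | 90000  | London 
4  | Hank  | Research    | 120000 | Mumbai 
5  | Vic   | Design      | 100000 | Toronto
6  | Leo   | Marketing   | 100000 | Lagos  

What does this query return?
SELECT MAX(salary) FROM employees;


Salaries: 110000, 70000, 90000, 120000, 100000, 100000
MAX = 120000

120000


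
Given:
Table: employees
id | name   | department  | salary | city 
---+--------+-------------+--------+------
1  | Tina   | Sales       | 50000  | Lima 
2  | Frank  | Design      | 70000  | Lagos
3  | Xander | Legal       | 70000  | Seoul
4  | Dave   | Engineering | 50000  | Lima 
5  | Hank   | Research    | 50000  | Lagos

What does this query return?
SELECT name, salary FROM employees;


Projecting columns: name, salary

5 rows:
Tina, 50000
Frank, 70000
Xander, 70000
Dave, 50000
Hank, 50000


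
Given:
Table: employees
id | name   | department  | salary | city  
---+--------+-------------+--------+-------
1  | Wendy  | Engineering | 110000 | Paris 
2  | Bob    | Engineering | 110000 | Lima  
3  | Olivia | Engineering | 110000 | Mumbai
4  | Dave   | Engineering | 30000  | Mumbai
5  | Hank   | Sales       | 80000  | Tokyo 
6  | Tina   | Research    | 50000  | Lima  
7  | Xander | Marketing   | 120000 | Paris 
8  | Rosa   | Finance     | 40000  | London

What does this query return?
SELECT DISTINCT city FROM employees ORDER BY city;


All 'city' values (row order): Paris, Lima, Mumbai, Mumbai, Tokyo, Lima, Paris, London
Removing duplicates leaves 5 unique value(s).

5 values:
Lima
London
Mumbai
Paris
Tokyo


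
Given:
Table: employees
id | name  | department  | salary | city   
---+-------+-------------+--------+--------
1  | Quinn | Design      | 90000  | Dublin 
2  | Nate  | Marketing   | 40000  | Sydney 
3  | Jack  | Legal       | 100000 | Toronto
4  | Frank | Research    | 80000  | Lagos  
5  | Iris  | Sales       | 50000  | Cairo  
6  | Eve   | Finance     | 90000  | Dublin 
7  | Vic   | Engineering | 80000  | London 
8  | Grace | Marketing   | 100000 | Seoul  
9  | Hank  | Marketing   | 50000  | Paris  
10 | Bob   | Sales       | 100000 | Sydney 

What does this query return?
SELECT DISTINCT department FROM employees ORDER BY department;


All 'department' values (row order): Design, Marketing, Legal, Research, Sales, Finance, Engineering, Marketing, Marketing, Sales
Removing duplicates leaves 7 unique value(s).

7 values:
Design
Engineering
Finance
Legal
Marketing
Research
Sales


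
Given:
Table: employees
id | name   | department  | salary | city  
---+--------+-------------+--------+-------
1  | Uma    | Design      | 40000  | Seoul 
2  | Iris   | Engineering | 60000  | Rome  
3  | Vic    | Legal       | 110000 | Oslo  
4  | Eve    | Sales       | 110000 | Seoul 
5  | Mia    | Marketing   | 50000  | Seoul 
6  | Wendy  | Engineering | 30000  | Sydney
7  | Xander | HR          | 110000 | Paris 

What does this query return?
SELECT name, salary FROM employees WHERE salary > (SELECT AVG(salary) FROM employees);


Subquery: AVG(salary) = 72857.14
Filtering: salary > 72857.14
  Vic (110000) -> MATCH
  Eve (110000) -> MATCH
  Xander (110000) -> MATCH


3 rows:
Vic, 110000
Eve, 110000
Xander, 110000


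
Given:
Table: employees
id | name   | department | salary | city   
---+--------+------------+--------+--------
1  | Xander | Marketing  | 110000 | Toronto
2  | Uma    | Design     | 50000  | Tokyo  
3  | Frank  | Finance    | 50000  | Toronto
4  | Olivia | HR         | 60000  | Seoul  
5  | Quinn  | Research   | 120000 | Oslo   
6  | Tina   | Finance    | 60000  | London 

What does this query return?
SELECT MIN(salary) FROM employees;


Salaries: 110000, 50000, 50000, 60000, 120000, 60000
MIN = 50000

50000


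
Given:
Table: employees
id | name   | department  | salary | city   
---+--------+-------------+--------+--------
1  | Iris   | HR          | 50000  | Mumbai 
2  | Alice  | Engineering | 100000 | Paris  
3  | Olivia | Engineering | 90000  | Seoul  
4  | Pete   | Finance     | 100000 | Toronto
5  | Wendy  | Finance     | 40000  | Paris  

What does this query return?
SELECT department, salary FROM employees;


Projecting columns: department, salary

5 rows:
HR, 50000
Engineering, 100000
Engineering, 90000
Finance, 100000
Finance, 40000


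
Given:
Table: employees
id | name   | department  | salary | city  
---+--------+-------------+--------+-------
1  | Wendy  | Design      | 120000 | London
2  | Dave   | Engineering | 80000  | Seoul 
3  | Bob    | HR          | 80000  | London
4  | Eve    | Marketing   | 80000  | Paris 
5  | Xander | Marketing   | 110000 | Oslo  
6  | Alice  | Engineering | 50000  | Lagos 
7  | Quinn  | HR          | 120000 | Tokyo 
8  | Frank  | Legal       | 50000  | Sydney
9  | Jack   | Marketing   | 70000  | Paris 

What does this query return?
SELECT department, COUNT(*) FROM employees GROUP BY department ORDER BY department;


Assigning each row to its department group:
  Wendy -> Design
  Dave -> Engineering
  Bob -> HR
  Eve -> Marketing
  Xander -> Marketing
  Alice -> Engineering
  Quinn -> HR
  Frank -> Legal
  Jack -> Marketing


5 groups:
Design, 1
Engineering, 2
HR, 2
Legal, 1
Marketing, 3


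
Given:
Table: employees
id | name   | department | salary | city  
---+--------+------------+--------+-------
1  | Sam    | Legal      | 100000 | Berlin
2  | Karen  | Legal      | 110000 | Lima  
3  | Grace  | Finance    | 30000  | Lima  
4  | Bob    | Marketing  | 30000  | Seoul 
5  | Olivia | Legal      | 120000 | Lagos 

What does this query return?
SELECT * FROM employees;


SELECT * returns all 5 rows with all columns

5 rows:
1, Sam, Legal, 100000, Berlin
2, Karen, Legal, 110000, Lima
3, Grace, Finance, 30000, Lima
4, Bob, Marketing, 30000, Seoul
5, Olivia, Legal, 120000, Lagos


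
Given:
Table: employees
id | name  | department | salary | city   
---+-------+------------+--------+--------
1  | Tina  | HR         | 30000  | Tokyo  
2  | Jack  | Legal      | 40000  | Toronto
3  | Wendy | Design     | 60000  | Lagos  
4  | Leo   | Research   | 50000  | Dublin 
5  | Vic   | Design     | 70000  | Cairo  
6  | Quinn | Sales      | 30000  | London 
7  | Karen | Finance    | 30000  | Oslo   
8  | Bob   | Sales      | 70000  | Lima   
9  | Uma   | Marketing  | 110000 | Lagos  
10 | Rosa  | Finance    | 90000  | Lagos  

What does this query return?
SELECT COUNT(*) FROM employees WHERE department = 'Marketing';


Counting rows where department = 'Marketing'
  Uma -> MATCH


1


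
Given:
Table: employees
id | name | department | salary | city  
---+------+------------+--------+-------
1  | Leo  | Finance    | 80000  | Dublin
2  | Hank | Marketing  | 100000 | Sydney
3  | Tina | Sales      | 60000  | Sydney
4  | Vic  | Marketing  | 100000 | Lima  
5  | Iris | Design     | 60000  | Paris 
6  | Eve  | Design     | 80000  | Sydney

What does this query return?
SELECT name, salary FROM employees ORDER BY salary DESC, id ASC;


Sorting by salary DESC, then id ASC for ties

6 rows:
Hank, 100000
Vic, 100000
Leo, 80000
Eve, 80000
Tina, 60000
Iris, 60000


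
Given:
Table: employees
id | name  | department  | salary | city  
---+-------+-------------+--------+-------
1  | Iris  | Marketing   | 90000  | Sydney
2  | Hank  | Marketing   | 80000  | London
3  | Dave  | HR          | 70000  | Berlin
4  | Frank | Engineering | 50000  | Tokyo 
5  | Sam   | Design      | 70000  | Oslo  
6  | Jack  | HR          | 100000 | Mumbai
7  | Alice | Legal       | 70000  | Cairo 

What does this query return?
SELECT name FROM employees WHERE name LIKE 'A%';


LIKE 'A%' matches names starting with 'A'
Matching: 1

1 rows:
Alice


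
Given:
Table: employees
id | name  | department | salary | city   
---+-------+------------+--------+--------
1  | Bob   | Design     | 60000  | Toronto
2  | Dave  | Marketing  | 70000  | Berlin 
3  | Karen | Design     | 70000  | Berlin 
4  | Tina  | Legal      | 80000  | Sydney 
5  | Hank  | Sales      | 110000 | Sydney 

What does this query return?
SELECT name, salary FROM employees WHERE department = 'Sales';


Filtering: department = 'Sales'
Matching rows: 1

1 rows:
Hank, 110000


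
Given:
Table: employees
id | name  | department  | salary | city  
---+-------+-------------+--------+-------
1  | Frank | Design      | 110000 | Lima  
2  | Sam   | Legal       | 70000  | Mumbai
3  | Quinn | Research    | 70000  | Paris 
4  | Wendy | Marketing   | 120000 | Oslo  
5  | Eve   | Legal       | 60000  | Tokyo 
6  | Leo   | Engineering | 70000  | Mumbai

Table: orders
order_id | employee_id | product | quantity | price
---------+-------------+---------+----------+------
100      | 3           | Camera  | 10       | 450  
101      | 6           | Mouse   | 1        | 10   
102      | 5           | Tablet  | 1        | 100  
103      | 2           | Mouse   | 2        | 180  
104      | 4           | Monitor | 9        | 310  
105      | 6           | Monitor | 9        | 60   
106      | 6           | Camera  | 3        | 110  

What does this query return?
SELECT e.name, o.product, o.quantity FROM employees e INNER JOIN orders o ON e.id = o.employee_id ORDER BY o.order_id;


Joining employees.id = orders.employee_id:
  employee Quinn (id=3) -> order Camera
  employee Leo (id=6) -> order Mouse
  employee Eve (id=5) -> order Tablet
  employee Sam (id=2) -> order Mouse
  employee Wendy (id=4) -> order Monitor
  employee Leo (id=6) -> order Monitor
  employee Leo (id=6) -> order Camera


7 rows:
Quinn, Camera, 10
Leo, Mouse, 1
Eve, Tablet, 1
Sam, Mouse, 2
Wendy, Monitor, 9
Leo, Monitor, 9
Leo, Camera, 3
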